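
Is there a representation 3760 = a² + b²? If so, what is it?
Not possible

Factorization: 3760 = 2^4 × 5 × 47
By Fermat: n is sum of two squares iff every prime p ≡ 3 (mod 4) appears to even power.
Prime(s) ≡ 3 (mod 4) with odd exponent: [(47, 1)]
Therefore 3760 cannot be expressed as a² + b².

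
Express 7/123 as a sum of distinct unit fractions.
1/18 + 1/738

Greedy algorithm:
7/123: ceiling(123/7) = 18, use 1/18
1/738: ceiling(738/1) = 738, use 1/738
Result: 7/123 = 1/18 + 1/738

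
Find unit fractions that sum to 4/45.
1/12 + 1/180

Greedy algorithm:
4/45: ceiling(45/4) = 12, use 1/12
1/180: ceiling(180/1) = 180, use 1/180
Result: 4/45 = 1/12 + 1/180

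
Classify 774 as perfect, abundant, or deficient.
abundant

Proper divisors of 774: sum = 1 + 2 + 3 + 6 + 9 + 18 + 43 + 86 + 129 + 258 + 387 = 942
Since 942 > 774, 774 is abundant.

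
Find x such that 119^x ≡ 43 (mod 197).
114

Baby-step giant-step with step n = ⌈√197⌉ = 15.
Baby steps 119^j mod 197 (j:value) for j=0..14: 0:1, 1:119, 2:174, 3:21, 4:135, 5:108, 6:47, 7:77, 8:101, 9:2, 10:41, 11:151, 12:42, 13:73, 14:19.
Giant-step multiplier: 119^(-15) ≡ 119^(196-15) = 119^181 ≡ 153 (mod 197).
Giant steps γ_i = 43·153^i mod 197: γ_0=43, γ_1=78, γ_2=114, γ_3=106, γ_4=64, γ_5=139, γ_6=188, γ_7=2 (in table at j=9).
x = i·n + j = 7·15 + 9 = 114.
Check: 119^114 ≡ 43 (mod 197).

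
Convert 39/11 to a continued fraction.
[3; 1, 1, 5]

Euclidean algorithm steps:
39 = 3 × 11 + 6
11 = 1 × 6 + 5
6 = 1 × 5 + 1
5 = 5 × 1 + 0
Continued fraction: [3; 1, 1, 5]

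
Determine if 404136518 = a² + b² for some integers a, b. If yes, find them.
Not possible

Factorization: 404136518 = 2 × 29 × 191^3
By Fermat: n is sum of two squares iff every prime p ≡ 3 (mod 4) appears to even power.
Prime(s) ≡ 3 (mod 4) with odd exponent: [(191, 3)]
Therefore 404136518 cannot be expressed as a² + b².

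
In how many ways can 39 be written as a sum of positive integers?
31185

p(n) counts ways to write n as a sum of positive integers (order ignored).
Euler's pentagonal recurrence: p(k) = p(k-1) + p(k-2) - p(k-5) - p(k-7) + p(k-12) + p(k-15) - ... (offsets j(3j∓1)/2, signs ++--, p(0)=1, p(<0)=0).
DP table for k = 0..38: p(0)=1, p(1)=1, p(2)=2, p(3)=3, p(4)=5, p(5)=7, p(6)=11, p(7)=15, p(8)=22, p(9)=30, p(10)=42, p(11)=56, p(12)=77, p(13)=101, p(14)=135, p(15)=176, p(16)=231, p(17)=297, p(18)=385, p(19)=490, p(20)=627, p(21)=792, p(22)=1002, p(23)=1255, p(24)=1575, p(25)=1958, p(26)=2436, p(27)=3010, p(28)=3718, p(29)=4565, p(30)=5604, p(31)=6842, p(32)=8349, p(33)=10143, p(34)=12310, p(35)=14883, p(36)=17977, p(37)=21637, p(38)=26015.
Final step: p(39) = p(38) + p(37) - p(34) - p(32) + p(27) + p(24) - p(17) - p(13) + p(4)
= 26015 + 21637 - 12310 - 8349 + 3010 + 1575 - 297 - 101 + 5
= 31185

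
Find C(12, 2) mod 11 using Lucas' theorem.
0

Using Lucas' theorem:
Write n=12 and k=2 in base 11:
n in base 11: [1, 1]
k in base 11: [0, 2]
C(12,2) mod 11 = ∏ C(n_i, k_i) mod 11
Digit binomials (mod 11): C(1,0) = 1; C(1,2) = 0 (k_i > n_i)
Product: 1 × 0 = 0 ≡ 0 (mod 11)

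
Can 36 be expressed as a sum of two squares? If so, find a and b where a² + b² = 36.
0² + 6² (a=0, b=6)

Factorization: 36 = 2^2 × 3^2
By Fermat: n is sum of two squares iff every prime p ≡ 3 (mod 4) appears to even power.
All primes ≡ 3 (mod 4) appear to even power.
Search a = 0, 1, 2, … for 36 - a² a perfect square: first hit at a = 0: 36 - 0 = 36 = 6².
36 = 0² + 6² = 0 + 36 ✓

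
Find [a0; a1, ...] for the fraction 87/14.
[6; 4, 1, 2]

Euclidean algorithm steps:
87 = 6 × 14 + 3
14 = 4 × 3 + 2
3 = 1 × 2 + 1
2 = 2 × 1 + 0
Continued fraction: [6; 4, 1, 2]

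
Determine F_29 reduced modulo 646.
13

Matrix identity: Q^n = [[F_(n+1), F_n], [F_n, F_(n-1)]] with Q = [[1,1],[1,0]].
n = 29 = 11101₂. Square-and-multiply, entries mod 646:
Q^1 = [[1,1],[1,0]]
Q^3 = (Q^1)²·Q = [[3,2],[2,1]]
Q^7 = (Q^3)²·Q = [[21,13],[13,8]]
Q^14 = (Q^7)² = [[610,377],[377,233]]
Q^29 = (Q^14)²·Q = [[638,13],[13,625]]
F_29 mod 646 = Q^29[0][1] = 13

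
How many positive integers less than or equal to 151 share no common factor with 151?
150

151 = 151
φ(n) = n × ∏(1 - 1/p) for each prime p dividing n
φ(151) = 151 × (1 - 1/151) = 150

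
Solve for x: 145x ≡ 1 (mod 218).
215

gcd(145, 218) = 1, so the inverse exists.
Extended Euclidean algorithm on (218, 145):
218 = 1 × 145 + 73  ⟹  73 = (1)·218 + (-1)·145
145 = 1 × 73 + 72  ⟹  72 = (-1)·218 + (2)·145
73 = 1 × 72 + 1  ⟹  1 = (2)·218 + (-3)·145
So (-3)·145 ≡ 1 (mod 218), i.e. 145^(-1) ≡ -3 ≡ 215 (mod 218).
Check: 145 × 215 = 31175 ≡ 1 (mod 218)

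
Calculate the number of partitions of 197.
3068829878530

p(n) counts ways to write n as a sum of positive integers (order ignored).
Euler's pentagonal recurrence: p(k) = p(k-1) + p(k-2) - p(k-5) - p(k-7) + p(k-12) + p(k-15) - ... (offsets j(3j∓1)/2, signs ++--, p(0)=1, p(<0)=0).
DP table for k = 0..196: p(0)=1, p(1)=1, p(2)=2, p(3)=3, p(4)=5, p(5)=7, p(6)=11, p(7)=15, p(8)=22, p(9)=30, p(10)=42, p(11)=56, p(12)=77, p(13)=101, p(14)=135, p(15)=176, p(16)=231, p(17)=297, p(18)=385, p(19)=490, p(20)=627, p(21)=792, p(22)=1002, p(23)=1255, p(24)=1575, p(25)=1958, p(26)=2436, p(27)=3010, p(28)=3718, p(29)=4565, p(30)=5604, p(31)=6842, p(32)=8349, p(33)=10143, p(34)=12310, p(35)=14883, p(36)=17977, p(37)=21637, p(38)=26015, p(39)=31185, p(40)=37338, p(41)=44583, p(42)=53174, p(43)=63261, p(44)=75175, p(45)=89134, p(46)=105558, p(47)=124754, p(48)=147273, p(49)=173525, p(50)=204226, p(51)=239943, p(52)=281589, p(53)=329931, p(54)=386155, p(55)=451276, p(56)=526823, p(57)=614154, p(58)=715220, p(59)=831820, p(60)=966467, p(61)=1121505, p(62)=1300156, p(63)=1505499, p(64)=1741630, p(65)=2012558, p(66)=2323520, p(67)=2679689, p(68)=3087735, p(69)=3554345, p(70)=4087968, p(71)=4697205, p(72)=5392783, p(73)=6185689, p(74)=7089500, p(75)=8118264, p(76)=9289091, p(77)=10619863, p(78)=12132164, p(79)=13848650, p(80)=15796476, p(81)=18004327, p(82)=20506255, p(83)=23338469, p(84)=26543660, p(85)=30167357, p(86)=34262962, p(87)=38887673, p(88)=44108109, p(89)=49995925, p(90)=56634173, p(91)=64112359, p(92)=72533807, p(93)=82010177, p(94)=92669720, p(95)=104651419, p(96)=118114304, p(97)=133230930, p(98)=150198136, p(99)=169229875, p(100)=190569292, p(101)=214481126, p(102)=241265379, p(103)=271248950, p(104)=304801365, p(105)=342325709, p(106)=384276336, p(107)=431149389, p(108)=483502844, p(109)=541946240, p(110)=607163746, p(111)=679903203, p(112)=761002156, p(113)=851376628, p(114)=952050665, p(115)=1064144451, p(116)=1188908248, p(117)=1327710076, p(118)=1482074143, p(119)=1653668665, p(120)=1844349560, p(121)=2056148051, p(122)=2291320912, p(123)=2552338241, p(124)=2841940500, p(125)=3163127352, p(126)=3519222692, p(127)=3913864295, p(128)=4351078600, p(129)=4835271870, p(130)=5371315400, p(131)=5964539504, p(132)=6620830889, p(133)=7346629512, p(134)=8149040695, p(135)=9035836076, p(136)=10015581680, p(137)=11097645016, p(138)=12292341831, p(139)=13610949895, p(140)=15065878135, p(141)=16670689208, p(142)=18440293320, p(143)=20390982757, p(144)=22540654445, p(145)=24908858009, p(146)=27517052599, p(147)=30388671978, p(148)=33549419497, p(149)=37027355200, p(150)=40853235313, p(151)=45060624582, p(152)=49686288421, p(153)=54770336324, p(154)=60356673280, p(155)=66493182097, p(156)=73232243759, p(157)=80630964769, p(158)=88751778802, p(159)=97662728555, p(160)=107438159466, p(161)=118159068427, p(162)=129913904637, p(163)=142798995930, p(164)=156919475295, p(165)=172389800255, p(166)=189334822579, p(167)=207890420102, p(168)=228204732751, p(169)=250438925115, p(170)=274768617130, p(171)=301384802048, p(172)=330495499613, p(173)=362326859895, p(174)=397125074750, p(175)=435157697830, p(176)=476715857290, p(177)=522115831195, p(178)=571701605655, p(179)=625846753120, p(180)=684957390936, p(181)=749474411781, p(182)=819876908323, p(183)=896684817527, p(184)=980462880430, p(185)=1071823774337, p(186)=1171432692373, p(187)=1280011042268, p(188)=1398341745571, p(189)=1527273599625, p(190)=1667727404093, p(191)=1820701100652, p(192)=1987276856363, p(193)=2168627105469, p(194)=2366022741845, p(195)=2580840212973, p(196)=2814570987591.
Final step: p(197) = p(196) + p(195) - p(192) - p(190) + p(185) + p(182) - p(175) - p(171) + p(162) + p(157) - p(146) - p(140) + p(127) + p(120) - p(105) - p(97) + p(80) + p(71) - p(52) - p(42) + p(21) + p(10)
= 2814570987591 + 2580840212973 - 1987276856363 - 1667727404093 + 1071823774337 + 819876908323 - 435157697830 - 301384802048 + 129913904637 + 80630964769 - 27517052599 - 15065878135 + 3913864295 + 1844349560 - 342325709 - 133230930 + 15796476 + 4697205 - 281589 - 53174 + 792 + 42
= 3068829878530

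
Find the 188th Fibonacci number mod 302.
7

Matrix identity: Q^n = [[F_(n+1), F_n], [F_n, F_(n-1)]] with Q = [[1,1],[1,0]].
n = 188 = 10111100₂. Square-and-multiply, entries mod 302:
Q^1 = [[1,1],[1,0]]
Q^2 = (Q^1)² = [[2,1],[1,1]]
Q^5 = (Q^2)²·Q = [[8,5],[5,3]]
Q^11 = (Q^5)²·Q = [[144,89],[89,55]]
Q^23 = (Q^11)²·Q = [[162,269],[269,195]]
Q^47 = (Q^23)²·Q = [[150,153],[153,299]]
Q^94 = (Q^47)² = [[5,143],[143,164]]
Q^188 = (Q^94)² = [[240,7],[7,233]]
F_188 mod 302 = Q^188[0][1] = 7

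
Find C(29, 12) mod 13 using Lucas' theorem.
0

Using Lucas' theorem:
Write n=29 and k=12 in base 13:
n in base 13: [2, 3]
k in base 13: [0, 12]
C(29,12) mod 13 = ∏ C(n_i, k_i) mod 13
Digit binomials (mod 13): C(2,0) = 1; C(3,12) = 0 (k_i > n_i)
Product: 1 × 0 = 0 ≡ 0 (mod 13)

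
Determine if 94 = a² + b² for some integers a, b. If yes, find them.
Not possible

Factorization: 94 = 2 × 47
By Fermat: n is sum of two squares iff every prime p ≡ 3 (mod 4) appears to even power.
Prime(s) ≡ 3 (mod 4) with odd exponent: [(47, 1)]
Therefore 94 cannot be expressed as a² + b².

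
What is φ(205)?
160

205 = 5 × 41
φ(n) = n × ∏(1 - 1/p) for each prime p dividing n
φ(205) = 205 × (1 - 1/5) × (1 - 1/41) = 160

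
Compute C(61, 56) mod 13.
9

Using Lucas' theorem:
Write n=61 and k=56 in base 13:
n in base 13: [4, 9]
k in base 13: [4, 4]
C(61,56) mod 13 = ∏ C(n_i, k_i) mod 13
Digit binomials (mod 13): C(4,4) = 1; C(9,4) = 126 ≡ 9
Product: 1 × 9 = 9 ≡ 9 (mod 13)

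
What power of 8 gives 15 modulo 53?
4

Baby-step giant-step with step n = ⌈√53⌉ = 8.
Baby steps 8^j mod 53 (j:value) for j=0..7: 0:1, 1:8, 2:11, 3:35, 4:15, 5:14, 6:6, 7:48.
h = 15 is already in the table at j=4, so x = 4.
Check: 8^4 ≡ 15 (mod 53).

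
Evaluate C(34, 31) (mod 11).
0

Using Lucas' theorem:
Write n=34 and k=31 in base 11:
n in base 11: [3, 1]
k in base 11: [2, 9]
C(34,31) mod 11 = ∏ C(n_i, k_i) mod 11
Digit binomials (mod 11): C(3,2) = 3; C(1,9) = 0 (k_i > n_i)
Product: 3 × 0 = 0 ≡ 0 (mod 11)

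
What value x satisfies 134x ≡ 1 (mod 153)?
8

gcd(134, 153) = 1, so the inverse exists.
Extended Euclidean algorithm on (153, 134):
153 = 1 × 134 + 19  ⟹  19 = (1)·153 + (-1)·134
134 = 7 × 19 + 1  ⟹  1 = (-7)·153 + (8)·134
So (8)·134 ≡ 1 (mod 153), i.e. 134^(-1) ≡ 8 (mod 153).
Check: 134 × 8 = 1072 ≡ 1 (mod 153)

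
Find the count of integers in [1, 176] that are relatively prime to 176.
80

176 = 2^4 × 11
φ(n) = n × ∏(1 - 1/p) for each prime p dividing n
φ(176) = 176 × (1 - 1/2) × (1 - 1/11) = 80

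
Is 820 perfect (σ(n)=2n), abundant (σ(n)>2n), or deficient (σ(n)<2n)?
abundant

Proper divisors of 820: sum = 1 + 2 + 4 + 5 + 10 + 20 + 41 + 82 + 164 + 205 + 410 = 944
Since 944 > 820, 820 is abundant.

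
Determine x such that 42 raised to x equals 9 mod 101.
22

Baby-step giant-step with step n = ⌈√101⌉ = 11.
Baby steps 42^j mod 101 (j:value) for j=0..10: 0:1, 1:42, 2:47, 3:55, 4:88, 5:60, 6:96, 7:93, 8:68, 9:28, 10:65.
Giant-step multiplier: 42^(-11) ≡ 42^(100-11) = 42^89 ≡ 34 (mod 101).
Giant steps γ_i = 9·34^i mod 101: γ_0=9, γ_1=3, γ_2=1 (in table at j=0).
x = i·n + j = 2·11 + 0 = 22.
Check: 42^22 ≡ 9 (mod 101).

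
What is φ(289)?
272

289 = 17^2
φ(n) = n × ∏(1 - 1/p) for each prime p dividing n
φ(289) = 289 × (1 - 1/17) = 272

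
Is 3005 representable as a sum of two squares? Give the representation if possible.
14² + 53² (a=14, b=53)

Factorization: 3005 = 5 × 601
By Fermat: n is sum of two squares iff every prime p ≡ 3 (mod 4) appears to even power.
All primes ≡ 3 (mod 4) appear to even power.
Search a = 0, 1, 2, … for 3005 - a² a perfect square: first hit at a = 14: 3005 - 196 = 2809 = 53².
3005 = 14² + 53² = 196 + 2809 ✓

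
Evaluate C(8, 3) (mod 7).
0

Using Lucas' theorem:
Write n=8 and k=3 in base 7:
n in base 7: [1, 1]
k in base 7: [0, 3]
C(8,3) mod 7 = ∏ C(n_i, k_i) mod 7
Digit binomials (mod 7): C(1,0) = 1; C(1,3) = 0 (k_i > n_i)
Product: 1 × 0 = 0 ≡ 0 (mod 7)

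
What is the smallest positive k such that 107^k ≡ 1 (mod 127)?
3

127 is prime, so ord(107) divides φ(127) = 126.
Divisors of 126: 1, 2, 3, 6, 7, 9, 14, 18, 21, 42, 63, 126.
Repeated squaring: 107^1 ≡ 107, 107^2 ≡ 19, 107^4 ≡ 107, 107^8 ≡ 19, 107^16 ≡ 107, 107^32 ≡ 19, 107^64 ≡ 107 (mod 127).
Test 107^d mod 127 for each divisor d in increasing order:
107^1 ≡ 107
107^2 ≡ 19
107^3 = 107^2·107^1 ≡ 1  ← first divisor giving 1
The order is 3.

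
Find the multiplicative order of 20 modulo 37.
36

37 is prime, so ord(20) divides φ(37) = 36.
Divisors of 36: 1, 2, 3, 4, 6, 9, 12, 18, 36.
Repeated squaring: 20^1 ≡ 20, 20^2 ≡ 30, 20^4 ≡ 12, 20^8 ≡ 33, 20^16 ≡ 16, 20^32 ≡ 34 (mod 37).
Test 20^d mod 37 for each divisor d in increasing order:
20^1 ≡ 20
20^2 ≡ 30
20^3 = 20^2·20^1 ≡ 8
20^4 ≡ 12
20^6 = 20^4·20^2 ≡ 27
20^9 = 20^8·20^1 ≡ 31
20^12 = 20^8·20^4 ≡ 26
20^18 = 20^16·20^2 ≡ 36
20^36 = 20^32·20^4 ≡ 1  ← first divisor giving 1
The order is 36.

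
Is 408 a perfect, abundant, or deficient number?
abundant

Proper divisors of 408: sum = 1 + 2 + 3 + 4 + 6 + 8 + 12 + 17 + 24 + 34 + 51 + 68 + 102 + 136 + 204 = 672
Since 672 > 408, 408 is abundant.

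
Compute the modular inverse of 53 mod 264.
5

gcd(53, 264) = 1, so the inverse exists.
Extended Euclidean algorithm on (264, 53):
264 = 4 × 53 + 52  ⟹  52 = (1)·264 + (-4)·53
53 = 1 × 52 + 1  ⟹  1 = (-1)·264 + (5)·53
So (5)·53 ≡ 1 (mod 264), i.e. 53^(-1) ≡ 5 (mod 264).
Check: 53 × 5 = 265 ≡ 1 (mod 264)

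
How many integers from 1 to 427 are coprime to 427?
360

427 = 7 × 61
φ(n) = n × ∏(1 - 1/p) for each prime p dividing n
φ(427) = 427 × (1 - 1/7) × (1 - 1/61) = 360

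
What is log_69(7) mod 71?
41

Baby-step giant-step with step n = ⌈√71⌉ = 9.
Baby steps 69^j mod 71 (j:value) for j=0..8: 0:1, 1:69, 2:4, 3:63, 4:16, 5:39, 6:64, 7:14, 8:43.
Giant-step multiplier: 69^(-9) ≡ 69^(70-9) = 69^61 ≡ 52 (mod 71).
Giant steps γ_i = 7·52^i mod 71: γ_0=7, γ_1=9, γ_2=42, γ_3=54, γ_4=39 (in table at j=5).
x = i·n + j = 4·9 + 5 = 41.
Check: 69^41 ≡ 7 (mod 71).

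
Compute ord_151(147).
30

151 is prime, so ord(147) divides φ(151) = 150.
Divisors of 150: 1, 2, 3, 5, 6, 10, 15, 25, 30, 50, 75, 150.
Repeated squaring: 147^1 ≡ 147, 147^2 ≡ 16, 147^4 ≡ 105, 147^8 ≡ 2, 147^16 ≡ 4, 147^32 ≡ 16, 147^64 ≡ 105, 147^128 ≡ 2 (mod 151).
Test 147^d mod 151 for each divisor d in increasing order:
147^1 ≡ 147
147^2 ≡ 16
147^3 = 147^2·147^1 ≡ 87
147^5 = 147^4·147^1 ≡ 33
147^6 = 147^4·147^2 ≡ 19
147^10 = 147^8·147^2 ≡ 32
147^15 = 147^8·147^4·147^2·147^1 ≡ 150
147^25 = 147^16·147^8·147^1 ≡ 119
147^30 = 147^16·147^8·147^4·147^2 ≡ 1  ← first divisor giving 1
The order is 30.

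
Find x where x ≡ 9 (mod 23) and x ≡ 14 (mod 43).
745

Using Chinese Remainder Theorem:
M = 23 × 43 = 989
M1 = 43, M2 = 23
y1 = 43^(-1) mod 23 = 15
y2 = 23^(-1) mod 43 = 15
x = (9×43×15 + 14×23×15) mod 989 = 745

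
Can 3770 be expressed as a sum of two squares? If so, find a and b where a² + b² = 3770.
7² + 61² (a=7, b=61)

Factorization: 3770 = 2 × 5 × 13 × 29
By Fermat: n is sum of two squares iff every prime p ≡ 3 (mod 4) appears to even power.
All primes ≡ 3 (mod 4) appear to even power.
Search a = 0, 1, 2, … for 3770 - a² a perfect square: first hit at a = 7: 3770 - 49 = 3721 = 61².
3770 = 7² + 61² = 49 + 3721 ✓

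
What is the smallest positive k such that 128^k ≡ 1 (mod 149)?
148

149 is prime, so ord(128) divides φ(149) = 148.
Divisors of 148: 1, 2, 4, 37, 74, 148.
Repeated squaring: 128^1 ≡ 128, 128^2 ≡ 143, 128^4 ≡ 36, 128^8 ≡ 104, 128^16 ≡ 88, 128^32 ≡ 145, 128^64 ≡ 16, 128^128 ≡ 107 (mod 149).
Test 128^d mod 149 for each divisor d in increasing order:
128^1 ≡ 128
128^2 ≡ 143
128^4 ≡ 36
128^37 = 128^32·128^4·128^1 ≡ 44
128^74 = 128^64·128^8·128^2 ≡ 148
128^148 = 128^128·128^16·128^4 ≡ 1  ← first divisor giving 1
The order is 148.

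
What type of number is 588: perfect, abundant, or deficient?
abundant

Proper divisors of 588: sum = 1 + 2 + 3 + 4 + 6 + 7 + 12 + 14 + ... + 98 + 147 + 196 + 294 (17 divisors) = 1008
Since 1008 > 588, 588 is abundant.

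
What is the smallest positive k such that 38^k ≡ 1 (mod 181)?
45

181 is prime, so ord(38) divides φ(181) = 180.
Divisors of 180: 1, 2, 3, 4, 5, 6, 9, 10, 12, 15, 18, 20, 30, 36, 45, 60, 90, 180.
Repeated squaring: 38^1 ≡ 38, 38^2 ≡ 177, 38^4 ≡ 16, 38^8 ≡ 75, 38^16 ≡ 14, 38^32 ≡ 15, 38^64 ≡ 44, 38^128 ≡ 126 (mod 181).
Test 38^d mod 181 for each divisor d in increasing order:
38^1 ≡ 38
38^2 ≡ 177
38^3 = 38^2·38^1 ≡ 29
38^4 ≡ 16
38^5 = 38^4·38^1 ≡ 65
38^6 = 38^4·38^2 ≡ 117
38^9 = 38^8·38^1 ≡ 135
38^10 = 38^8·38^2 ≡ 62
38^12 = 38^8·38^4 ≡ 114
38^15 = 38^8·38^4·38^2·38^1 ≡ 48
38^18 = 38^16·38^2 ≡ 125
38^20 = 38^16·38^4 ≡ 43
38^30 = 38^16·38^8·38^4·38^2 ≡ 132
38^36 = 38^32·38^4 ≡ 59
38^45 = 38^32·38^8·38^4·38^1 ≡ 1  ← first divisor giving 1
The order is 45.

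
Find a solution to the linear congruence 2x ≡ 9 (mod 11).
x ≡ 10 (mod 11)

gcd(2, 11) = 1, which divides 9, so solutions exist.
Find 2^(-1) mod 11 by the extended Euclidean algorithm:
11 = 5 × 2 + 1  ⟹  1 = (1)·11 + (-5)·2
So (-5)·2 ≡ 1 (mod 11), i.e. 2^(-1) ≡ -5 ≡ 6 (mod 11).
x ≡ 6 × 9 = 54 ≡ 10 (mod 11).
Check: 2 × 10 = 20 ≡ 9 (mod 11).
Unique solution: x ≡ 10 (mod 11)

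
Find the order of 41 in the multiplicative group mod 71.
14

71 is prime, so ord(41) divides φ(71) = 70.
Divisors of 70: 1, 2, 5, 7, 10, 14, 35, 70.
Repeated squaring: 41^1 ≡ 41, 41^2 ≡ 48, 41^4 ≡ 32, 41^8 ≡ 30, 41^16 ≡ 48, 41^32 ≡ 32, 41^64 ≡ 30 (mod 71).
Test 41^d mod 71 for each divisor d in increasing order:
41^1 ≡ 41
41^2 ≡ 48
41^5 = 41^4·41^1 ≡ 34
41^7 = 41^4·41^2·41^1 ≡ 70
41^10 = 41^8·41^2 ≡ 20
41^14 = 41^8·41^4·41^2 ≡ 1  ← first divisor giving 1
The order is 14.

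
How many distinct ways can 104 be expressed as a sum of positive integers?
304801365

p(n) counts ways to write n as a sum of positive integers (order ignored).
Euler's pentagonal recurrence: p(k) = p(k-1) + p(k-2) - p(k-5) - p(k-7) + p(k-12) + p(k-15) - ... (offsets j(3j∓1)/2, signs ++--, p(0)=1, p(<0)=0).
DP table for k = 0..103: p(0)=1, p(1)=1, p(2)=2, p(3)=3, p(4)=5, p(5)=7, p(6)=11, p(7)=15, p(8)=22, p(9)=30, p(10)=42, p(11)=56, p(12)=77, p(13)=101, p(14)=135, p(15)=176, p(16)=231, p(17)=297, p(18)=385, p(19)=490, p(20)=627, p(21)=792, p(22)=1002, p(23)=1255, p(24)=1575, p(25)=1958, p(26)=2436, p(27)=3010, p(28)=3718, p(29)=4565, p(30)=5604, p(31)=6842, p(32)=8349, p(33)=10143, p(34)=12310, p(35)=14883, p(36)=17977, p(37)=21637, p(38)=26015, p(39)=31185, p(40)=37338, p(41)=44583, p(42)=53174, p(43)=63261, p(44)=75175, p(45)=89134, p(46)=105558, p(47)=124754, p(48)=147273, p(49)=173525, p(50)=204226, p(51)=239943, p(52)=281589, p(53)=329931, p(54)=386155, p(55)=451276, p(56)=526823, p(57)=614154, p(58)=715220, p(59)=831820, p(60)=966467, p(61)=1121505, p(62)=1300156, p(63)=1505499, p(64)=1741630, p(65)=2012558, p(66)=2323520, p(67)=2679689, p(68)=3087735, p(69)=3554345, p(70)=4087968, p(71)=4697205, p(72)=5392783, p(73)=6185689, p(74)=7089500, p(75)=8118264, p(76)=9289091, p(77)=10619863, p(78)=12132164, p(79)=13848650, p(80)=15796476, p(81)=18004327, p(82)=20506255, p(83)=23338469, p(84)=26543660, p(85)=30167357, p(86)=34262962, p(87)=38887673, p(88)=44108109, p(89)=49995925, p(90)=56634173, p(91)=64112359, p(92)=72533807, p(93)=82010177, p(94)=92669720, p(95)=104651419, p(96)=118114304, p(97)=133230930, p(98)=150198136, p(99)=169229875, p(100)=190569292, p(101)=214481126, p(102)=241265379, p(103)=271248950.
Final step: p(104) = p(103) + p(102) - p(99) - p(97) + p(92) + p(89) - p(82) - p(78) + p(69) + p(64) - p(53) - p(47) + p(34) + p(27) - p(12) - p(4)
= 271248950 + 241265379 - 169229875 - 133230930 + 72533807 + 49995925 - 20506255 - 12132164 + 3554345 + 1741630 - 329931 - 124754 + 12310 + 3010 - 77 - 5
= 304801365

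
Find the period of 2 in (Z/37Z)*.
36

37 is prime, so ord(2) divides φ(37) = 36.
Divisors of 36: 1, 2, 3, 4, 6, 9, 12, 18, 36.
Repeated squaring: 2^1 ≡ 2, 2^2 ≡ 4, 2^4 ≡ 16, 2^8 ≡ 34, 2^16 ≡ 9, 2^32 ≡ 7 (mod 37).
Test 2^d mod 37 for each divisor d in increasing order:
2^1 ≡ 2
2^2 ≡ 4
2^3 = 2^2·2^1 ≡ 8
2^4 ≡ 16
2^6 = 2^4·2^2 ≡ 27
2^9 = 2^8·2^1 ≡ 31
2^12 = 2^8·2^4 ≡ 26
2^18 = 2^16·2^2 ≡ 36
2^36 = 2^32·2^4 ≡ 1  ← first divisor giving 1
The order is 36.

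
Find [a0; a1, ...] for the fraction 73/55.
[1; 3, 18]

Euclidean algorithm steps:
73 = 1 × 55 + 18
55 = 3 × 18 + 1
18 = 18 × 1 + 0
Continued fraction: [1; 3, 18]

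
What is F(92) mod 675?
204

Matrix identity: Q^n = [[F_(n+1), F_n], [F_n, F_(n-1)]] with Q = [[1,1],[1,0]].
n = 92 = 1011100₂. Square-and-multiply, entries mod 675:
Q^1 = [[1,1],[1,0]]
Q^2 = (Q^1)² = [[2,1],[1,1]]
Q^5 = (Q^2)²·Q = [[8,5],[5,3]]
Q^11 = (Q^5)²·Q = [[144,89],[89,55]]
Q^23 = (Q^11)²·Q = [[468,307],[307,161]]
Q^46 = (Q^23)² = [[73,53],[53,20]]
Q^92 = (Q^46)² = [[38,204],[204,509]]
F_92 mod 675 = Q^92[0][1] = 204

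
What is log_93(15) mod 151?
127

Baby-step giant-step with step n = ⌈√151⌉ = 13.
Baby steps 93^j mod 151 (j:value) for j=0..12: 0:1, 1:93, 2:42, 3:131, 4:103, 5:66, 6:98, 7:54, 8:39, 9:3, 10:128, 11:126, 12:91.
Giant-step multiplier: 93^(-13) ≡ 93^(150-13) = 93^137 ≡ 108 (mod 151).
Giant steps γ_i = 15·108^i mod 151: γ_0=15, γ_1=110, γ_2=102, γ_3=144, γ_4=150, γ_5=43, γ_6=114, γ_7=81, γ_8=141, γ_9=128 (in table at j=10).
x = i·n + j = 9·13 + 10 = 127.
Check: 93^127 ≡ 15 (mod 151).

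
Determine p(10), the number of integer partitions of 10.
42

p(n) counts ways to write n as a sum of positive integers (order ignored).
Examples: 10; 9 + 1; 8 + 2; 8 + 1 + 1; 7 + 3; ... (42 total)
p(10) = 42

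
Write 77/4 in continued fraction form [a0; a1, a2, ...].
[19; 4]

Euclidean algorithm steps:
77 = 19 × 4 + 1
4 = 4 × 1 + 0
Continued fraction: [19; 4]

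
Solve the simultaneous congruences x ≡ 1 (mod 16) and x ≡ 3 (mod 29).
177

Using Chinese Remainder Theorem:
M = 16 × 29 = 464
M1 = 29, M2 = 16
y1 = 29^(-1) mod 16 = 5
y2 = 16^(-1) mod 29 = 20
x = (1×29×5 + 3×16×20) mod 464 = 177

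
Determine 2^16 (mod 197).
132

Repeated squaring. Binary of 16 = 10000.
2^1 ≡ 2 (mod 197); 2^2 ≡ 4 (mod 197); 2^4 ≡ 16 (mod 197); 2^8 ≡ 59 (mod 197); 2^16 ≡ 132 (mod 197)
2^16 = 2^16 ≡ 132 (mod 197)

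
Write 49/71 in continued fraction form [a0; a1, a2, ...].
[0; 1, 2, 4, 2, 2]

Euclidean algorithm steps:
49 = 0 × 71 + 49
71 = 1 × 49 + 22
49 = 2 × 22 + 5
22 = 4 × 5 + 2
5 = 2 × 2 + 1
2 = 2 × 1 + 0
Continued fraction: [0; 1, 2, 4, 2, 2]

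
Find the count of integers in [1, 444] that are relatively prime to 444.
144

444 = 2^2 × 3 × 37
φ(n) = n × ∏(1 - 1/p) for each prime p dividing n
φ(444) = 444 × (1 - 1/2) × (1 - 1/3) × (1 - 1/37) = 144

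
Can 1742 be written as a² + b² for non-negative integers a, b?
Not possible

Factorization: 1742 = 2 × 13 × 67
By Fermat: n is sum of two squares iff every prime p ≡ 3 (mod 4) appears to even power.
Prime(s) ≡ 3 (mod 4) with odd exponent: [(67, 1)]
Therefore 1742 cannot be expressed as a² + b².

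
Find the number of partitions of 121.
2056148051

p(n) counts ways to write n as a sum of positive integers (order ignored).
Euler's pentagonal recurrence: p(k) = p(k-1) + p(k-2) - p(k-5) - p(k-7) + p(k-12) + p(k-15) - ... (offsets j(3j∓1)/2, signs ++--, p(0)=1, p(<0)=0).
DP table for k = 0..120: p(0)=1, p(1)=1, p(2)=2, p(3)=3, p(4)=5, p(5)=7, p(6)=11, p(7)=15, p(8)=22, p(9)=30, p(10)=42, p(11)=56, p(12)=77, p(13)=101, p(14)=135, p(15)=176, p(16)=231, p(17)=297, p(18)=385, p(19)=490, p(20)=627, p(21)=792, p(22)=1002, p(23)=1255, p(24)=1575, p(25)=1958, p(26)=2436, p(27)=3010, p(28)=3718, p(29)=4565, p(30)=5604, p(31)=6842, p(32)=8349, p(33)=10143, p(34)=12310, p(35)=14883, p(36)=17977, p(37)=21637, p(38)=26015, p(39)=31185, p(40)=37338, p(41)=44583, p(42)=53174, p(43)=63261, p(44)=75175, p(45)=89134, p(46)=105558, p(47)=124754, p(48)=147273, p(49)=173525, p(50)=204226, p(51)=239943, p(52)=281589, p(53)=329931, p(54)=386155, p(55)=451276, p(56)=526823, p(57)=614154, p(58)=715220, p(59)=831820, p(60)=966467, p(61)=1121505, p(62)=1300156, p(63)=1505499, p(64)=1741630, p(65)=2012558, p(66)=2323520, p(67)=2679689, p(68)=3087735, p(69)=3554345, p(70)=4087968, p(71)=4697205, p(72)=5392783, p(73)=6185689, p(74)=7089500, p(75)=8118264, p(76)=9289091, p(77)=10619863, p(78)=12132164, p(79)=13848650, p(80)=15796476, p(81)=18004327, p(82)=20506255, p(83)=23338469, p(84)=26543660, p(85)=30167357, p(86)=34262962, p(87)=38887673, p(88)=44108109, p(89)=49995925, p(90)=56634173, p(91)=64112359, p(92)=72533807, p(93)=82010177, p(94)=92669720, p(95)=104651419, p(96)=118114304, p(97)=133230930, p(98)=150198136, p(99)=169229875, p(100)=190569292, p(101)=214481126, p(102)=241265379, p(103)=271248950, p(104)=304801365, p(105)=342325709, p(106)=384276336, p(107)=431149389, p(108)=483502844, p(109)=541946240, p(110)=607163746, p(111)=679903203, p(112)=761002156, p(113)=851376628, p(114)=952050665, p(115)=1064144451, p(116)=1188908248, p(117)=1327710076, p(118)=1482074143, p(119)=1653668665, p(120)=1844349560.
Final step: p(121) = p(120) + p(119) - p(116) - p(114) + p(109) + p(106) - p(99) - p(95) + p(86) + p(81) - p(70) - p(64) + p(51) + p(44) - p(29) - p(21) + p(4)
= 1844349560 + 1653668665 - 1188908248 - 952050665 + 541946240 + 384276336 - 169229875 - 104651419 + 34262962 + 18004327 - 4087968 - 1741630 + 239943 + 75175 - 4565 - 792 + 5
= 2056148051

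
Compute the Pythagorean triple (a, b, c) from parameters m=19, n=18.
(37, 684, 685)

Euclid's formula: a = m² - n², b = 2mn, c = m² + n²
m = 19, n = 18
a = 19² - 18² = 361 - 324 = 37
b = 2 × 19 × 18 = 684
c = 19² + 18² = 361 + 324 = 685
Verification: 37² + 684² = 1369 + 467856 = 469225 = 685² ✓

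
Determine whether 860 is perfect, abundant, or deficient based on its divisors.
abundant

Proper divisors of 860: sum = 1 + 2 + 4 + 5 + 10 + 20 + 43 + 86 + 172 + 215 + 430 = 988
Since 988 > 860, 860 is abundant.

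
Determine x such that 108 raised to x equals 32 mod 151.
100

Baby-step giant-step with step n = ⌈√151⌉ = 13.
Baby steps 108^j mod 151 (j:value) for j=0..12: 0:1, 1:108, 2:37, 3:70, 4:10, 5:23, 6:68, 7:96, 8:100, 9:79, 10:76, 11:54, 12:94.
Giant-step multiplier: 108^(-13) ≡ 108^(150-13) = 108^137 ≡ 82 (mod 151).
Giant steps γ_i = 32·82^i mod 151: γ_0=32, γ_1=57, γ_2=144, γ_3=30, γ_4=44, γ_5=135, γ_6=47, γ_7=79 (in table at j=9).
x = i·n + j = 7·13 + 9 = 100.
Check: 108^100 ≡ 32 (mod 151).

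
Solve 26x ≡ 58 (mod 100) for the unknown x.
x ≡ 33 (mod 50)

gcd(26, 100) = 2, which divides 58, so solutions exist.
Divide through by 2: 13x ≡ 29 (mod 50).
Find 13^(-1) mod 50 by the extended Euclidean algorithm:
50 = 3 × 13 + 11  ⟹  11 = (1)·50 + (-3)·13
13 = 1 × 11 + 2  ⟹  2 = (-1)·50 + (4)·13
11 = 5 × 2 + 1  ⟹  1 = (6)·50 + (-23)·13
So (-23)·13 ≡ 1 (mod 50), i.e. 13^(-1) ≡ -23 ≡ 27 (mod 50).
x ≡ 27 × 29 = 783 ≡ 33 (mod 50).
Check: 26 × 33 = 858 ≡ 58 (mod 100).
x ≡ 33 (mod 50), giving 2 solutions mod 100.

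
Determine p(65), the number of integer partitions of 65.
2012558

p(n) counts ways to write n as a sum of positive integers (order ignored).
Euler's pentagonal recurrence: p(k) = p(k-1) + p(k-2) - p(k-5) - p(k-7) + p(k-12) + p(k-15) - ... (offsets j(3j∓1)/2, signs ++--, p(0)=1, p(<0)=0).
DP table for k = 0..64: p(0)=1, p(1)=1, p(2)=2, p(3)=3, p(4)=5, p(5)=7, p(6)=11, p(7)=15, p(8)=22, p(9)=30, p(10)=42, p(11)=56, p(12)=77, p(13)=101, p(14)=135, p(15)=176, p(16)=231, p(17)=297, p(18)=385, p(19)=490, p(20)=627, p(21)=792, p(22)=1002, p(23)=1255, p(24)=1575, p(25)=1958, p(26)=2436, p(27)=3010, p(28)=3718, p(29)=4565, p(30)=5604, p(31)=6842, p(32)=8349, p(33)=10143, p(34)=12310, p(35)=14883, p(36)=17977, p(37)=21637, p(38)=26015, p(39)=31185, p(40)=37338, p(41)=44583, p(42)=53174, p(43)=63261, p(44)=75175, p(45)=89134, p(46)=105558, p(47)=124754, p(48)=147273, p(49)=173525, p(50)=204226, p(51)=239943, p(52)=281589, p(53)=329931, p(54)=386155, p(55)=451276, p(56)=526823, p(57)=614154, p(58)=715220, p(59)=831820, p(60)=966467, p(61)=1121505, p(62)=1300156, p(63)=1505499, p(64)=1741630.
Final step: p(65) = p(64) + p(63) - p(60) - p(58) + p(53) + p(50) - p(43) - p(39) + p(30) + p(25) - p(14) - p(8)
= 1741630 + 1505499 - 966467 - 715220 + 329931 + 204226 - 63261 - 31185 + 5604 + 1958 - 135 - 22
= 2012558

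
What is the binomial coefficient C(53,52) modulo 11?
9

Using Lucas' theorem:
Write n=53 and k=52 in base 11:
n in base 11: [4, 9]
k in base 11: [4, 8]
C(53,52) mod 11 = ∏ C(n_i, k_i) mod 11
Digit binomials (mod 11): C(4,4) = 1; C(9,8) = 9
Product: 1 × 9 = 9 ≡ 9 (mod 11)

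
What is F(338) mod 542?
43

Matrix identity: Q^n = [[F_(n+1), F_n], [F_n, F_(n-1)]] with Q = [[1,1],[1,0]].
n = 338 = 101010010₂. Square-and-multiply, entries mod 542:
Q^1 = [[1,1],[1,0]]
Q^2 = (Q^1)² = [[2,1],[1,1]]
Q^5 = (Q^2)²·Q = [[8,5],[5,3]]
Q^10 = (Q^5)² = [[89,55],[55,34]]
Q^21 = (Q^10)²·Q = [[367,106],[106,261]]
Q^42 = (Q^21)² = [[127,444],[444,225]]
Q^84 = (Q^42)² = [[259,192],[192,67]]
Q^169 = (Q^84)²·Q = [[143,423],[423,262]]
Q^338 = (Q^169)² = [[464,43],[43,421]]
F_338 mod 542 = Q^338[0][1] = 43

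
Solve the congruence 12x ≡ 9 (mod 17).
x ≡ 5 (mod 17)

gcd(12, 17) = 1, which divides 9, so solutions exist.
Find 12^(-1) mod 17 by the extended Euclidean algorithm:
17 = 1 × 12 + 5  ⟹  5 = (1)·17 + (-1)·12
12 = 2 × 5 + 2  ⟹  2 = (-2)·17 + (3)·12
5 = 2 × 2 + 1  ⟹  1 = (5)·17 + (-7)·12
So (-7)·12 ≡ 1 (mod 17), i.e. 12^(-1) ≡ -7 ≡ 10 (mod 17).
x ≡ 10 × 9 = 90 ≡ 5 (mod 17).
Check: 12 × 5 = 60 ≡ 9 (mod 17).
Unique solution: x ≡ 5 (mod 17)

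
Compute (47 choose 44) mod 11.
1

Using Lucas' theorem:
Write n=47 and k=44 in base 11:
n in base 11: [4, 3]
k in base 11: [4, 0]
C(47,44) mod 11 = ∏ C(n_i, k_i) mod 11
Digit binomials (mod 11): C(4,4) = 1; C(3,0) = 1
Product: 1 × 1 = 1 ≡ 1 (mod 11)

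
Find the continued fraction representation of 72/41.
[1; 1, 3, 10]

Euclidean algorithm steps:
72 = 1 × 41 + 31
41 = 1 × 31 + 10
31 = 3 × 10 + 1
10 = 10 × 1 + 0
Continued fraction: [1; 1, 3, 10]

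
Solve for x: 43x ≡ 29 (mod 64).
x ≡ 23 (mod 64)

gcd(43, 64) = 1, which divides 29, so solutions exist.
Find 43^(-1) mod 64 by the extended Euclidean algorithm:
64 = 1 × 43 + 21  ⟹  21 = (1)·64 + (-1)·43
43 = 2 × 21 + 1  ⟹  1 = (-2)·64 + (3)·43
So (3)·43 ≡ 1 (mod 64), i.e. 43^(-1) ≡ 3 (mod 64).
x ≡ 3 × 29 = 87 ≡ 23 (mod 64).
Check: 43 × 23 = 989 ≡ 29 (mod 64).
Unique solution: x ≡ 23 (mod 64)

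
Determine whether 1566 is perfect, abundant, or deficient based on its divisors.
abundant

Proper divisors of 1566: sum = 1 + 2 + 3 + 6 + 9 + 18 + 27 + 29 + 54 + 58 + 87 + 174 + 261 + 522 + 783 = 2034
Since 2034 > 1566, 1566 is abundant.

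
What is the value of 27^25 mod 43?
39

Repeated squaring. Binary of 25 = 11001.
27^1 ≡ 27 (mod 43); 27^2 ≡ 41 (mod 43); 27^4 ≡ 4 (mod 43); 27^8 ≡ 16 (mod 43); 27^16 ≡ 41 (mod 43)
27^25 = 27^1 × 27^8 × 27^16 ≡ 39 (mod 43)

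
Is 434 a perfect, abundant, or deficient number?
deficient

Proper divisors of 434: sum = 1 + 2 + 7 + 14 + 31 + 62 + 217 = 334
Since 334 < 434, 434 is deficient.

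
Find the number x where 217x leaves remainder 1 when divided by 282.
13

gcd(217, 282) = 1, so the inverse exists.
Extended Euclidean algorithm on (282, 217):
282 = 1 × 217 + 65  ⟹  65 = (1)·282 + (-1)·217
217 = 3 × 65 + 22  ⟹  22 = (-3)·282 + (4)·217
65 = 2 × 22 + 21  ⟹  21 = (7)·282 + (-9)·217
22 = 1 × 21 + 1  ⟹  1 = (-10)·282 + (13)·217
So (13)·217 ≡ 1 (mod 282), i.e. 217^(-1) ≡ 13 (mod 282).
Check: 217 × 13 = 2821 ≡ 1 (mod 282)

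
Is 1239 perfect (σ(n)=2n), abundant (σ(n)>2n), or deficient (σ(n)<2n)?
deficient

Proper divisors of 1239: sum = 1 + 3 + 7 + 21 + 59 + 177 + 413 = 681
Since 681 < 1239, 1239 is deficient.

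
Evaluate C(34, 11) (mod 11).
3

Using Lucas' theorem:
Write n=34 and k=11 in base 11:
n in base 11: [3, 1]
k in base 11: [1, 0]
C(34,11) mod 11 = ∏ C(n_i, k_i) mod 11
Digit binomials (mod 11): C(3,1) = 3; C(1,0) = 1
Product: 3 × 1 = 3 ≡ 3 (mod 11)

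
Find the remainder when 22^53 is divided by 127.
52

Repeated squaring. Binary of 53 = 110101.
22^1 ≡ 22 (mod 127); 22^2 ≡ 103 (mod 127); 22^4 ≡ 68 (mod 127); 22^8 ≡ 52 (mod 127); 22^16 ≡ 37 (mod 127); 22^32 ≡ 99 (mod 127)
22^53 = 22^1 × 22^4 × 22^16 × 22^32 ≡ 52 (mod 127)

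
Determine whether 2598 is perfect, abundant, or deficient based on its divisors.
abundant

Proper divisors of 2598: sum = 1 + 2 + 3 + 6 + 433 + 866 + 1299 = 2610
Since 2610 > 2598, 2598 is abundant.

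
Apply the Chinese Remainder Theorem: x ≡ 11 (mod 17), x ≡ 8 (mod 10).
28

Using Chinese Remainder Theorem:
M = 17 × 10 = 170
M1 = 10, M2 = 17
y1 = 10^(-1) mod 17 = 12
y2 = 17^(-1) mod 10 = 3
x = (11×10×12 + 8×17×3) mod 170 = 28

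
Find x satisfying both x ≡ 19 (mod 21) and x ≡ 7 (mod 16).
103

Using Chinese Remainder Theorem:
M = 21 × 16 = 336
M1 = 16, M2 = 21
y1 = 16^(-1) mod 21 = 4
y2 = 21^(-1) mod 16 = 13
x = (19×16×4 + 7×21×13) mod 336 = 103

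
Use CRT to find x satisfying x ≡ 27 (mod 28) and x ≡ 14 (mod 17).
167

Using Chinese Remainder Theorem:
M = 28 × 17 = 476
M1 = 17, M2 = 28
y1 = 17^(-1) mod 28 = 5
y2 = 28^(-1) mod 17 = 14
x = (27×17×5 + 14×28×14) mod 476 = 167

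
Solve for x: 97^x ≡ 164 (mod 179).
5

Baby-step giant-step with step n = ⌈√179⌉ = 14.
Baby steps 97^j mod 179 (j:value) for j=0..13: 0:1, 1:97, 2:101, 3:131, 4:177, 5:164, 6:156, 7:96, 8:4, 9:30, 10:46, 11:166, 12:171, 13:119.
h = 164 is already in the table at j=5, so x = 5.
Check: 97^5 ≡ 164 (mod 179).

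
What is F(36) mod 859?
73

Matrix identity: Q^n = [[F_(n+1), F_n], [F_n, F_(n-1)]] with Q = [[1,1],[1,0]].
n = 36 = 100100₂. Square-and-multiply, entries mod 859:
Q^1 = [[1,1],[1,0]]
Q^2 = (Q^1)² = [[2,1],[1,1]]
Q^4 = (Q^2)² = [[5,3],[3,2]]
Q^9 = (Q^4)²·Q = [[55,34],[34,21]]
Q^18 = (Q^9)² = [[745,7],[7,738]]
Q^36 = (Q^18)² = [[160,73],[73,87]]
F_36 mod 859 = Q^36[0][1] = 73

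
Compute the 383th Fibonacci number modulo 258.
25

Matrix identity: Q^n = [[F_(n+1), F_n], [F_n, F_(n-1)]] with Q = [[1,1],[1,0]].
n = 383 = 101111111₂. Square-and-multiply, entries mod 258:
Q^1 = [[1,1],[1,0]]
Q^2 = (Q^1)² = [[2,1],[1,1]]
Q^5 = (Q^2)²·Q = [[8,5],[5,3]]
Q^11 = (Q^5)²·Q = [[144,89],[89,55]]
Q^23 = (Q^11)²·Q = [[186,19],[19,167]]
Q^47 = (Q^23)²·Q = [[126,127],[127,257]]
Q^95 = (Q^47)²·Q = [[150,13],[13,137]]
Q^191 = (Q^95)²·Q = [[84,223],[223,119]]
Q^383 = (Q^191)²·Q = [[144,25],[25,119]]
F_383 mod 258 = Q^383[0][1] = 25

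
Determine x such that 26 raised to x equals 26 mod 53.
1

Baby-step giant-step with step n = ⌈√53⌉ = 8.
Baby steps 26^j mod 53 (j:value) for j=0..7: 0:1, 1:26, 2:40, 3:33, 4:10, 5:48, 6:29, 7:12.
h = 26 is already in the table at j=1, so x = 1.
Check: 26^1 ≡ 26 (mod 53).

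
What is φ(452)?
224

452 = 2^2 × 113
φ(n) = n × ∏(1 - 1/p) for each prime p dividing n
φ(452) = 452 × (1 - 1/2) × (1 - 1/113) = 224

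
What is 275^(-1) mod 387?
38

gcd(275, 387) = 1, so the inverse exists.
Extended Euclidean algorithm on (387, 275):
387 = 1 × 275 + 112  ⟹  112 = (1)·387 + (-1)·275
275 = 2 × 112 + 51  ⟹  51 = (-2)·387 + (3)·275
112 = 2 × 51 + 10  ⟹  10 = (5)·387 + (-7)·275
51 = 5 × 10 + 1  ⟹  1 = (-27)·387 + (38)·275
So (38)·275 ≡ 1 (mod 387), i.e. 275^(-1) ≡ 38 (mod 387).
Check: 275 × 38 = 10450 ≡ 1 (mod 387)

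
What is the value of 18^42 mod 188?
32

Repeated squaring. Binary of 42 = 101010.
18^1 ≡ 18 (mod 188); 18^2 ≡ 136 (mod 188); 18^4 ≡ 72 (mod 188); 18^8 ≡ 108 (mod 188); 18^16 ≡ 8 (mod 188); 18^32 ≡ 64 (mod 188)
18^42 = 18^2 × 18^8 × 18^32 ≡ 32 (mod 188)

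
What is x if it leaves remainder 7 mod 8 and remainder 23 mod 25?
23

Using Chinese Remainder Theorem:
M = 8 × 25 = 200
M1 = 25, M2 = 8
y1 = 25^(-1) mod 8 = 1
y2 = 8^(-1) mod 25 = 22
x = (7×25×1 + 23×8×22) mod 200 = 23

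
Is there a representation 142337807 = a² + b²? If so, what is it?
Not possible

Factorization: 142337807 = 53 × 139^3
By Fermat: n is sum of two squares iff every prime p ≡ 3 (mod 4) appears to even power.
Prime(s) ≡ 3 (mod 4) with odd exponent: [(139, 3)]
Therefore 142337807 cannot be expressed as a² + b².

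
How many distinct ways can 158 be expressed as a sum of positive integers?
88751778802

p(n) counts ways to write n as a sum of positive integers (order ignored).
Euler's pentagonal recurrence: p(k) = p(k-1) + p(k-2) - p(k-5) - p(k-7) + p(k-12) + p(k-15) - ... (offsets j(3j∓1)/2, signs ++--, p(0)=1, p(<0)=0).
DP table for k = 0..157: p(0)=1, p(1)=1, p(2)=2, p(3)=3, p(4)=5, p(5)=7, p(6)=11, p(7)=15, p(8)=22, p(9)=30, p(10)=42, p(11)=56, p(12)=77, p(13)=101, p(14)=135, p(15)=176, p(16)=231, p(17)=297, p(18)=385, p(19)=490, p(20)=627, p(21)=792, p(22)=1002, p(23)=1255, p(24)=1575, p(25)=1958, p(26)=2436, p(27)=3010, p(28)=3718, p(29)=4565, p(30)=5604, p(31)=6842, p(32)=8349, p(33)=10143, p(34)=12310, p(35)=14883, p(36)=17977, p(37)=21637, p(38)=26015, p(39)=31185, p(40)=37338, p(41)=44583, p(42)=53174, p(43)=63261, p(44)=75175, p(45)=89134, p(46)=105558, p(47)=124754, p(48)=147273, p(49)=173525, p(50)=204226, p(51)=239943, p(52)=281589, p(53)=329931, p(54)=386155, p(55)=451276, p(56)=526823, p(57)=614154, p(58)=715220, p(59)=831820, p(60)=966467, p(61)=1121505, p(62)=1300156, p(63)=1505499, p(64)=1741630, p(65)=2012558, p(66)=2323520, p(67)=2679689, p(68)=3087735, p(69)=3554345, p(70)=4087968, p(71)=4697205, p(72)=5392783, p(73)=6185689, p(74)=7089500, p(75)=8118264, p(76)=9289091, p(77)=10619863, p(78)=12132164, p(79)=13848650, p(80)=15796476, p(81)=18004327, p(82)=20506255, p(83)=23338469, p(84)=26543660, p(85)=30167357, p(86)=34262962, p(87)=38887673, p(88)=44108109, p(89)=49995925, p(90)=56634173, p(91)=64112359, p(92)=72533807, p(93)=82010177, p(94)=92669720, p(95)=104651419, p(96)=118114304, p(97)=133230930, p(98)=150198136, p(99)=169229875, p(100)=190569292, p(101)=214481126, p(102)=241265379, p(103)=271248950, p(104)=304801365, p(105)=342325709, p(106)=384276336, p(107)=431149389, p(108)=483502844, p(109)=541946240, p(110)=607163746, p(111)=679903203, p(112)=761002156, p(113)=851376628, p(114)=952050665, p(115)=1064144451, p(116)=1188908248, p(117)=1327710076, p(118)=1482074143, p(119)=1653668665, p(120)=1844349560, p(121)=2056148051, p(122)=2291320912, p(123)=2552338241, p(124)=2841940500, p(125)=3163127352, p(126)=3519222692, p(127)=3913864295, p(128)=4351078600, p(129)=4835271870, p(130)=5371315400, p(131)=5964539504, p(132)=6620830889, p(133)=7346629512, p(134)=8149040695, p(135)=9035836076, p(136)=10015581680, p(137)=11097645016, p(138)=12292341831, p(139)=13610949895, p(140)=15065878135, p(141)=16670689208, p(142)=18440293320, p(143)=20390982757, p(144)=22540654445, p(145)=24908858009, p(146)=27517052599, p(147)=30388671978, p(148)=33549419497, p(149)=37027355200, p(150)=40853235313, p(151)=45060624582, p(152)=49686288421, p(153)=54770336324, p(154)=60356673280, p(155)=66493182097, p(156)=73232243759, p(157)=80630964769.
Final step: p(158) = p(157) + p(156) - p(153) - p(151) + p(146) + p(143) - p(136) - p(132) + p(123) + p(118) - p(107) - p(101) + p(88) + p(81) - p(66) - p(58) + p(41) + p(32) - p(13) - p(3)
= 80630964769 + 73232243759 - 54770336324 - 45060624582 + 27517052599 + 20390982757 - 10015581680 - 6620830889 + 2552338241 + 1482074143 - 431149389 - 214481126 + 44108109 + 18004327 - 2323520 - 715220 + 44583 + 8349 - 101 - 3
= 88751778802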